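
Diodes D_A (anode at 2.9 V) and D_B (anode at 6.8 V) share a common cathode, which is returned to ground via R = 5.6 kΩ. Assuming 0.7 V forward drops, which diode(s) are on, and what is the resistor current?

Assume both conduct. Then node N would need to be at both 2.9−0.7 = 2.2 V and 6.8−0.7 = 6.1 V, which is impossible.
Assume only D_B conducts: V_N = 6.8 − 0.7 = 6.1 V, so I_R = 6.1/5.6 = 1.09 mA.
Check D_A: its anode-to-cathode voltage is 2.9 − 6.1 = -3.2 V < 0.7 V, so it is off. The assumption is consistent.

Only D_B conducts; I_R ≈ 1.1 mA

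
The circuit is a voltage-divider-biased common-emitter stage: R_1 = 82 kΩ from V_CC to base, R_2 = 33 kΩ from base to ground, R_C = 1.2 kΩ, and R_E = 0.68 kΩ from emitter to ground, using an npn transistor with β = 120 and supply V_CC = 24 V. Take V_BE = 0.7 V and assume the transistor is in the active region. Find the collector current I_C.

I_C ≈ 7 mA

Thevenize the base divider: V_Th = V_CC·R_2/(R_1+R_2) = 24×33/115 = 6.89 V, R_Th = R_1‖R_2 = 23.5 kΩ.
Base-emitter loop: V_Th = I_B·R_Th + V_BE + (β+1)I_B·R_E, so I_B = (6.89 − 0.7) / (23.5 + 121×0.68) = 0.0585 mA.
I_C = β·I_B = 120×0.0585 = 7.02 mA, and I_E = (β+1)I_B = 7.08 mA.
V_CE = V_CC − I_C·R_C − I_E·R_E = 24 − 7.02×1.2 − 7.08×0.68 = 10.8 V.
V_CE = 10.8 V > 0.2 V confirms active-region operation.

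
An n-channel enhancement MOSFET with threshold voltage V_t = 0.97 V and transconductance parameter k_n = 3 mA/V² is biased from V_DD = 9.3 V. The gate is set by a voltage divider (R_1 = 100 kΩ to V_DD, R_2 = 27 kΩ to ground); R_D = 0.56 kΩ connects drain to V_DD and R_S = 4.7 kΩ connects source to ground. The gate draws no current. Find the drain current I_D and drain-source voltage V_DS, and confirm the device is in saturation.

V_G = V_DD·R_2/(R_1+R_2) = 9.3×27/127 = 1.98 V.
Assume saturation: I_D = (k_n/2)(V_GS − V_t)² with V_GS = V_G − I_D·R_S = 1.98 − 4.7·I_D.
Substituting gives 33.1·I_D² − 15.2·I_D + 1.52 = 0, with roots I_D = 0.148 or 0.311 mA.
The root I_D = 0.311 mA gives V_GS = 0.515 V ≤ V_t, so take I_D = 0.148 mA.
Then V_GS = 1.28 V and V_DS = V_DD − I_D(R_D+R_S) = 9.3 − 0.148×5.26 = 8.52 V.
Saturation requires V_DS ≥ V_GS − V_t = 0.314 V; 8.52 ≥ 0.314 ✓.

I_D ≈ 0.15 mA, V_DS ≈ 8.5 V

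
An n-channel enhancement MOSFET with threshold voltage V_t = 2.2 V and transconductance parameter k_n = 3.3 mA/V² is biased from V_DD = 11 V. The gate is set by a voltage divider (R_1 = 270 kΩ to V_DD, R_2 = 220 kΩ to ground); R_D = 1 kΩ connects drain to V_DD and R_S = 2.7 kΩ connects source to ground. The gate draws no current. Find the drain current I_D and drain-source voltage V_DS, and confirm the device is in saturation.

V_G = V_DD·R_2/(R_1+R_2) = 11×220/490 = 4.94 V.
Assume saturation: I_D = (k_n/2)(V_GS − V_t)² with V_GS = V_G − I_D·R_S = 4.94 − 2.7·I_D.
Substituting gives 12·I_D² − 25.4·I_D + 12.4 = 0, with roots I_D = 0.763 or 1.35 mA.
The root I_D = 1.35 mA gives V_GS = 1.3 V ≤ V_t, so take I_D = 0.763 mA.
Then V_GS = 2.88 V and V_DS = V_DD − I_D(R_D+R_S) = 11 − 0.763×3.7 = 8.18 V.
Saturation requires V_DS ≥ V_GS − V_t = 0.68 V; 8.18 ≥ 0.68 ✓.

I_D ≈ 0.76 mA, V_DS ≈ 8.2 V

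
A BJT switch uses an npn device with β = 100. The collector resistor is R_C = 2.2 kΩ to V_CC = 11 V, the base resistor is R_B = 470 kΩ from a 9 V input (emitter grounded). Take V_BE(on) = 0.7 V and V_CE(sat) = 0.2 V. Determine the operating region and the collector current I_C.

active; I_C ≈ 1.8 mA

Assume active. Base-emitter loop: I_B = (V_BB − V_BE)/R_B = (9 − 0.7)/470 = 0.0177 mA.
I_C = β·I_B = 100×0.0177 = 1.77 mA.
V_CE = V_CC − I_C·R_C = 11 − 1.77×2.2 = 7.11 V > V_CE(sat), so the active-region assumption holds.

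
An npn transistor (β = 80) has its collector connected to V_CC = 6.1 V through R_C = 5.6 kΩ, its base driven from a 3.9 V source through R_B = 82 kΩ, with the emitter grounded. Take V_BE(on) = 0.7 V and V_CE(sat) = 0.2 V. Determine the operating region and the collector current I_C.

saturation; I_C ≈ 1.1 mA

Assume active: I_B = (3.9 − 0.7)/82 = 0.039 mA, giving I_C = β·I_B = 3.12 mA.
But then V_CE = 6.1 − 3.12×5.6 = -11.4 V < V_CE(sat) = 0.2 V — impossible in the active region.
So the transistor is saturated. With V_CE = 0.2 V, I_C = (V_CC − 0.2)/R_C = 5.9/5.6 = 1.05 mA.
Check: β·I_B = 3.12 mA > I_C = 1.05 mA, confirming saturation.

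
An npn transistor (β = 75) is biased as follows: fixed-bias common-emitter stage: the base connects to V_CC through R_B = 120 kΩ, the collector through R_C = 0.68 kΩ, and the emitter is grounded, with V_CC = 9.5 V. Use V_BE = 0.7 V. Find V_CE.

V_CE ≈ 5.8 V

Base loop: V_CC = I_B·R_B + V_BE, so I_B = (9.5 − 0.7)/120 kΩ = 0.0733 mA.
In the active region I_C = β·I_B = 75 × 0.0733 = 5.5 mA.
Collector loop: V_CE = V_CC − I_C·R_C = 9.5 − 5.5×0.68 = 5.76 V.
Since V_CE = 5.76 V > V_CE(sat) ≈ 0.2 V, the transistor is in the active region as assumed.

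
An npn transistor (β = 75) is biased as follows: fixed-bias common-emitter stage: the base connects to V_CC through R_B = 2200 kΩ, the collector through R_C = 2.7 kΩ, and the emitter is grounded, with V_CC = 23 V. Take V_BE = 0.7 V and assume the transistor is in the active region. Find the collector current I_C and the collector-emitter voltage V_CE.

I_C ≈ 0.76 mA, V_CE ≈ 21 V

Base loop: V_CC = I_B·R_B + V_BE, so I_B = (23 − 0.7)/2200 kΩ = 0.0101 mA.
In the active region I_C = β·I_B = 75 × 0.0101 = 0.76 mA.
Collector loop: V_CE = V_CC − I_C·R_C = 23 − 0.76×2.7 = 20.9 V.
Since V_CE = 20.9 V > V_CE(sat) ≈ 0.2 V, the transistor is in the active region as assumed.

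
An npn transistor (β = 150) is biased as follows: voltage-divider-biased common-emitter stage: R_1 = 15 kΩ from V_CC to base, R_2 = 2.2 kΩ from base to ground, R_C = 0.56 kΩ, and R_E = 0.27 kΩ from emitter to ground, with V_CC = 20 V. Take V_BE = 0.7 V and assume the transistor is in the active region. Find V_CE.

Thevenize the base divider: V_Th = V_CC·R_2/(R_1+R_2) = 20×2.2/17.2 = 2.56 V, R_Th = R_1‖R_2 = 1.92 kΩ.
Base-emitter loop: V_Th = I_B·R_Th + V_BE + (β+1)I_B·R_E, so I_B = (2.56 − 0.7) / (1.92 + 151×0.27) = 0.0435 mA.
I_C = β·I_B = 150×0.0435 = 6.53 mA, and I_E = (β+1)I_B = 6.57 mA.
V_CE = V_CC − I_C·R_C − I_E·R_E = 20 − 6.53×0.56 − 6.57×0.27 = 14.6 V.
V_CE = 14.6 V > 0.2 V confirms active-region operation.

V_CE ≈ 15 V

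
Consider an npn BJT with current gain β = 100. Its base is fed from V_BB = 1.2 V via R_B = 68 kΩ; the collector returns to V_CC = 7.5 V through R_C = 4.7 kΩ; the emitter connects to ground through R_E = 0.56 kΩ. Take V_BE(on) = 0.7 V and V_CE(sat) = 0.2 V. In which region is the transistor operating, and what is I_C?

Assume active. Base-emitter loop: I_B = (V_BB − V_BE)/(R_B + (β+1)R_E) = (1.2 − 0.7)/(68 + 101×0.56) = 0.00401 mA.
I_C = β·I_B = 100×0.00401 = 0.401 mA.
V_CE = V_CC − I_C·R_C − I_E·R_E = 7.5 − 0.401×4.7 − 0.405×0.56 = 5.39 V > V_CE(sat), so the active-region assumption holds.

active; I_C ≈ 0.4 mA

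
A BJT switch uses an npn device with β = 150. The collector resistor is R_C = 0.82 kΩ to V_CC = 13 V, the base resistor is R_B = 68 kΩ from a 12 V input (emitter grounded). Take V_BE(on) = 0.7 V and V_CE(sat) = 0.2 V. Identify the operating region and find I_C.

Assume active: I_B = (12 − 0.7)/68 = 0.166 mA, giving I_C = β·I_B = 24.9 mA.
But then V_CE = 13 − 24.9×0.82 = -7.44 V < V_CE(sat) = 0.2 V — impossible in the active region.
So the transistor is saturated. With V_CE = 0.2 V, I_C = (V_CC − 0.2)/R_C = 12.8/0.82 = 15.6 mA.
Check: β·I_B = 24.9 mA > I_C = 15.6 mA, confirming saturation.

saturation; I_C ≈ 16 mA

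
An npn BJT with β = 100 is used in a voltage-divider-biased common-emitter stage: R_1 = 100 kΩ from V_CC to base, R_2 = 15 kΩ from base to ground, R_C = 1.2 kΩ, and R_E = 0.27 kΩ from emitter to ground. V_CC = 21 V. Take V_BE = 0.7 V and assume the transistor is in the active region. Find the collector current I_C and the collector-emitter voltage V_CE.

I_C ≈ 5.1 mA, V_CE ≈ 14 V

Thevenize the base divider: V_Th = V_CC·R_2/(R_1+R_2) = 21×15/115 = 2.74 V, R_Th = R_1‖R_2 = 13 kΩ.
Base-emitter loop: V_Th = I_B·R_Th + V_BE + (β+1)I_B·R_E, so I_B = (2.74 − 0.7) / (13 + 101×0.27) = 0.0506 mA.
I_C = β·I_B = 100×0.0506 = 5.06 mA, and I_E = (β+1)I_B = 5.11 mA.
V_CE = V_CC − I_C·R_C − I_E·R_E = 21 − 5.06×1.2 − 5.11×0.27 = 13.6 V.
V_CE = 13.6 V > 0.2 V confirms active-region operation.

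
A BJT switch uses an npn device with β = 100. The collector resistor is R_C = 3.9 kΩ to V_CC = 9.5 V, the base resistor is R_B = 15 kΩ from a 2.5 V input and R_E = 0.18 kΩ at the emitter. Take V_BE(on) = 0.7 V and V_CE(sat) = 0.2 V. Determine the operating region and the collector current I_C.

saturation; I_C ≈ 2.3 mA

Assume active: I_B = (2.5 − 0.7)/(15 + 101×0.18) = 0.0542 mA, I_C = β·I_B = 5.42 mA.
Then V_CE = 9.5 − 5.42×3.9 − 5.48×0.18 = -12.6 V < 0.2 V — the active assumption fails.
Re-solve with V_CE = 0.2 V. KCL at the emitter: V_E/R_E = (V_BB−0.7−V_E)/R_B + (V_CC−0.2−V_E)/R_C, giving V_E = 0.426 V.
I_C = (V_CC − 0.2 − V_E)/R_C = (9.3 − 0.426)/3.9 = 2.28 mA.
Check: I_B = (1.8 − 0.426)/15 = 0.0916 mA, and β·I_B = 9.16 mA > I_C, confirming saturation.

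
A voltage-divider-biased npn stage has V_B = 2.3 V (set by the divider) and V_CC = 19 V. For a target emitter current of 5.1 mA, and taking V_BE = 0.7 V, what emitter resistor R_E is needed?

R_E ≈ 0.31 kΩ

V_E = V_B − V_BE = 2.3 − 0.7 = 1.6 V.
R_E = V_E / I_E = 1.6 / 5.1 = 0.314 kΩ.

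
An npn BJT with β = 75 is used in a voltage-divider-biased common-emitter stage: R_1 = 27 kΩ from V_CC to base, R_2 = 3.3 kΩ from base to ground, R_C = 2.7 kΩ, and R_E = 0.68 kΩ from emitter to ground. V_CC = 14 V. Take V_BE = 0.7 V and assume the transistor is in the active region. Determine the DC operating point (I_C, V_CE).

I_C ≈ 1.1 mA, V_CE ≈ 10 V

Thevenize the base divider: V_Th = V_CC·R_2/(R_1+R_2) = 14×3.3/30.3 = 1.52 V, R_Th = R_1‖R_2 = 2.94 kΩ.
Base-emitter loop: V_Th = I_B·R_Th + V_BE + (β+1)I_B·R_E, so I_B = (1.52 − 0.7) / (2.94 + 76×0.68) = 0.0151 mA.
I_C = β·I_B = 75×0.0151 = 1.13 mA, and I_E = (β+1)I_B = 1.15 mA.
V_CE = V_CC − I_C·R_C − I_E·R_E = 14 − 1.13×2.7 − 1.15×0.68 = 10.2 V.
V_CE = 10.2 V > 0.2 V confirms active-region operation.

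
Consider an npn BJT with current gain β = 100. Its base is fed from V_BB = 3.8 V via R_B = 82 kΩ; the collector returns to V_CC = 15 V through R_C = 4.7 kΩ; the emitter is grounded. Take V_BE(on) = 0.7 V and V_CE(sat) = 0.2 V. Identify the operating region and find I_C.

saturation; I_C ≈ 3.1 mA

Assume active: I_B = (3.8 − 0.7)/82 = 0.0378 mA, giving I_C = β·I_B = 3.78 mA.
But then V_CE = 15 − 3.78×4.7 = -2.77 V < V_CE(sat) = 0.2 V — impossible in the active region.
So the transistor is saturated. With V_CE = 0.2 V, I_C = (V_CC − 0.2)/R_C = 14.8/4.7 = 3.15 mA.
Check: β·I_B = 3.78 mA > I_C = 3.15 mA, confirming saturation.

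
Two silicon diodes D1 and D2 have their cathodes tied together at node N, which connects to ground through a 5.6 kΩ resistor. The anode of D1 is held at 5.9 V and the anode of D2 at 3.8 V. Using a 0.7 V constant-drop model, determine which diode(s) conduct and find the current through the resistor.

Only D1 conducts; I_R ≈ 0.93 mA

Assume both conduct. Then node N would need to be at both 5.9−0.7 = 5.2 V and 3.8−0.7 = 3.1 V, which is impossible.
Assume only D1 conducts: V_N = 5.9 − 0.7 = 5.2 V, so I_R = 5.2/5.6 = 0.929 mA.
Check D2: its anode-to-cathode voltage is 3.8 − 5.2 = -1.4 V < 0.7 V, so it is off. The assumption is consistent.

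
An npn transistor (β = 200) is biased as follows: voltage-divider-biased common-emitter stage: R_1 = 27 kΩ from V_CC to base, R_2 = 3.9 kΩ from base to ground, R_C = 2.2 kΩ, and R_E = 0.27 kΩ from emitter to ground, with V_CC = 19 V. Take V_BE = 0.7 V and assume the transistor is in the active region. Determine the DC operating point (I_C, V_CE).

Thevenize the base divider: V_Th = V_CC·R_2/(R_1+R_2) = 19×3.9/30.9 = 2.4 V, R_Th = R_1‖R_2 = 3.41 kΩ.
Base-emitter loop: V_Th = I_B·R_Th + V_BE + (β+1)I_B·R_E, so I_B = (2.4 − 0.7) / (3.41 + 201×0.27) = 0.0294 mA.
I_C = β·I_B = 200×0.0294 = 5.89 mA, and I_E = (β+1)I_B = 5.92 mA.
V_CE = V_CC − I_C·R_C − I_E·R_E = 19 − 5.89×2.2 − 5.92×0.27 = 4.45 V.
V_CE = 4.45 V > 0.2 V confirms active-region operation.

I_C ≈ 5.9 mA, V_CE ≈ 4.4 V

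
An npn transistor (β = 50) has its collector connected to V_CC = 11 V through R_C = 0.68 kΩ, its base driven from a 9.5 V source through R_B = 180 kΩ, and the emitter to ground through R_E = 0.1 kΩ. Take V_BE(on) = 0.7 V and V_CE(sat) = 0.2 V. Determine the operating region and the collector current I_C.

Assume active. Base-emitter loop: I_B = (V_BB − V_BE)/(R_B + (β+1)R_E) = (9.5 − 0.7)/(180 + 51×0.1) = 0.0475 mA.
I_C = β·I_B = 50×0.0475 = 2.38 mA.
V_CE = V_CC − I_C·R_C − I_E·R_E = 11 − 2.38×0.68 − 2.42×0.1 = 9.14 V > V_CE(sat), so the active-region assumption holds.

active; I_C ≈ 2.4 mA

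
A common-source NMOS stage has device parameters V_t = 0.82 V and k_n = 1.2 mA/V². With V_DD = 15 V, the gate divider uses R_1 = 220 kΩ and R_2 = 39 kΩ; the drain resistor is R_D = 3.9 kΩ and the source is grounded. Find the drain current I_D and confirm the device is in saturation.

I_D ≈ 1.2 mA

V_G = V_DD·R_2/(R_1+R_2) = 15×39/259 = 2.26 V. With the source grounded, V_GS = V_G = 2.26 V.
Assume saturation: I_D = (k_n/2)(V_GS − V_t)² = (1.2/2)×(2.26 − 0.82)² = 0.6×1.44² = 1.24 mA.
V_DS = V_DD − I_D·R_D = 15 − 1.24×3.9 = 10.2 V.
Saturation requires V_DS ≥ V_GS − V_t = 1.44 V; 10.2 ≥ 1.44 ✓.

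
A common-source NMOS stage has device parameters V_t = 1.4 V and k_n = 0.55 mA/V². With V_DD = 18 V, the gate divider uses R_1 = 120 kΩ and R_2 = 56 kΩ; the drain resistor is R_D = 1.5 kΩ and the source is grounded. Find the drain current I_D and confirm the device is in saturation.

I_D ≈ 5.1 mA

V_G = V_DD·R_2/(R_1+R_2) = 18×56/176 = 5.73 V. With the source grounded, V_GS = V_G = 5.73 V.
Assume saturation: I_D = (k_n/2)(V_GS − V_t)² = (0.55/2)×(5.73 − 1.4)² = 0.275×4.33² = 5.15 mA.
V_DS = V_DD − I_D·R_D = 18 − 5.15×1.5 = 10.3 V.
Saturation requires V_DS ≥ V_GS − V_t = 4.33 V; 10.3 ≥ 4.33 ✓.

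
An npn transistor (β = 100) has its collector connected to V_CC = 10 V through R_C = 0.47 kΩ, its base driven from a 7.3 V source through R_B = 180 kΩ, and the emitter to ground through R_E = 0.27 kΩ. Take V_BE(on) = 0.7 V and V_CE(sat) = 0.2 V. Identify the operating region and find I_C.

Assume active. Base-emitter loop: I_B = (V_BB − V_BE)/(R_B + (β+1)R_E) = (7.3 − 0.7)/(180 + 101×0.27) = 0.0318 mA.
I_C = β·I_B = 100×0.0318 = 3.18 mA.
V_CE = V_CC − I_C·R_C − I_E·R_E = 10 − 3.18×0.47 − 3.22×0.27 = 7.64 V > V_CE(sat), so the active-region assumption holds.

active; I_C ≈ 3.2 mA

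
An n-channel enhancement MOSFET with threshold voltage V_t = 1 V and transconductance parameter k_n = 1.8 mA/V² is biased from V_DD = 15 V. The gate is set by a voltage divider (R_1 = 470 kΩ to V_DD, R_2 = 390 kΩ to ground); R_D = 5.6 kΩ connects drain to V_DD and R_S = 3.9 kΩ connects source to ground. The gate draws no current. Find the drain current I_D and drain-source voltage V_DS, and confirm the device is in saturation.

V_G = V_DD·R_2/(R_1+R_2) = 15×390/860 = 6.8 V.
Assume saturation: I_D = (k_n/2)(V_GS − V_t)² with V_GS = V_G − I_D·R_S = 6.8 − 3.9·I_D.
Substituting gives 13.7·I_D² − 41.7·I_D + 30.3 = 0, with roots I_D = 1.19 or 1.86 mA.
The root I_D = 1.86 mA gives V_GS = -0.436 V ≤ V_t, so take I_D = 1.19 mA.
Then V_GS = 2.15 V and V_DS = V_DD − I_D(R_D+R_S) = 15 − 1.19×9.5 = 3.67 V.
Saturation requires V_DS ≥ V_GS − V_t = 1.15 V; 3.67 ≥ 1.15 ✓.

I_D ≈ 1.2 mA, V_DS ≈ 3.7 V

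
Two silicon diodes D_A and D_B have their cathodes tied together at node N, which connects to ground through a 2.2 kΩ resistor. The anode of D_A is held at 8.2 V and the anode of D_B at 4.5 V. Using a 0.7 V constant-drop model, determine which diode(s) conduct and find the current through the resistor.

Assume both conduct. Then node N would need to be at both 8.2−0.7 = 7.5 V and 4.5−0.7 = 3.8 V, which is impossible.
Assume only D_A conducts: V_N = 8.2 − 0.7 = 7.5 V, so I_R = 7.5/2.2 = 3.41 mA.
Check D_B: its anode-to-cathode voltage is 4.5 − 7.5 = -3 V < 0.7 V, so it is off. The assumption is consistent.

Only D_A conducts; I_R ≈ 3.4 mA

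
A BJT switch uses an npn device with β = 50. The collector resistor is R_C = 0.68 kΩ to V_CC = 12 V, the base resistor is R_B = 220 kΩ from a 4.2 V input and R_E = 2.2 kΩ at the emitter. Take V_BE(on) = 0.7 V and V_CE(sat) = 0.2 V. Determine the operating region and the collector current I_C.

Assume active. Base-emitter loop: I_B = (V_BB − V_BE)/(R_B + (β+1)R_E) = (4.2 − 0.7)/(220 + 51×2.2) = 0.0105 mA.
I_C = β·I_B = 50×0.0105 = 0.527 mA.
V_CE = V_CC − I_C·R_C − I_E·R_E = 12 − 0.527×0.68 − 0.537×2.2 = 10.5 V > V_CE(sat), so the active-region assumption holds.

active; I_C ≈ 0.53 mA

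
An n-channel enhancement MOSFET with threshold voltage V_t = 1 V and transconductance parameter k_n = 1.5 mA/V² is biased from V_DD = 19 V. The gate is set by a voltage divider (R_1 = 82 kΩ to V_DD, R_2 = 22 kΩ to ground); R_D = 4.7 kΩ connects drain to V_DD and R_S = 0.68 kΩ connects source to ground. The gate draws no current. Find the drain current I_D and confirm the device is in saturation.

V_G = V_DD·R_2/(R_1+R_2) = 19×22/104 = 4.02 V.
Assume saturation: I_D = (k_n/2)(V_GS − V_t)² with V_GS = V_G − I_D·R_S = 4.02 − 0.68·I_D.
Substituting gives 0.347·I_D² − 4.08·I_D + 6.84 = 0, with roots I_D = 2.02 or 9.74 mA.
The root I_D = 9.74 mA gives V_GS = -2.6 V ≤ V_t, so take I_D = 2.02 mA.
Then V_GS = 2.64 V and V_DS = V_DD − I_D(R_D+R_S) = 19 − 2.02×5.38 = 8.11 V.
Saturation requires V_DS ≥ V_GS − V_t = 1.64 V; 8.11 ≥ 1.64 ✓.

I_D ≈ 2 mA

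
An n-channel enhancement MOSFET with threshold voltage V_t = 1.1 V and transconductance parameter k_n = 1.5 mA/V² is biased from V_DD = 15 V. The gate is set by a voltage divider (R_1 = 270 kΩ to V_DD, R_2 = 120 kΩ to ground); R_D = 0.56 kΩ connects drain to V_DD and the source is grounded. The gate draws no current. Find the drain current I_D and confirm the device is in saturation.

V_G = V_DD·R_2/(R_1+R_2) = 15×120/390 = 4.62 V. With the source grounded, V_GS = V_G = 4.62 V.
Assume saturation: I_D = (k_n/2)(V_GS − V_t)² = (1.5/2)×(4.62 − 1.1)² = 0.75×3.52² = 9.27 mA.
V_DS = V_DD − I_D·R_D = 15 − 9.27×0.56 = 9.81 V.
Saturation requires V_DS ≥ V_GS − V_t = 3.52 V; 9.81 ≥ 3.52 ✓.

I_D ≈ 9.3 mA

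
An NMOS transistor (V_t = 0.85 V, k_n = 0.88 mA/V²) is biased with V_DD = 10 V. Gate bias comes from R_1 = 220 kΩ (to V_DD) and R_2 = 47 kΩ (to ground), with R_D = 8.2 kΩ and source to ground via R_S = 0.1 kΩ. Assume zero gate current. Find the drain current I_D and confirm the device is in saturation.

I_D ≈ 0.34 mA

V_G = V_DD·R_2/(R_1+R_2) = 10×47/267 = 1.76 V.
Assume saturation: I_D = (k_n/2)(V_GS − V_t)² with V_GS = V_G − I_D·R_S = 1.76 − 0.1·I_D.
Substituting gives 0.0044·I_D² − 1.08·I_D + 0.365 = 0, with roots I_D = 0.338 or 245 mA.
The root I_D = 245 mA gives V_GS = -22.8 V ≤ V_t, so take I_D = 0.338 mA.
Then V_GS = 1.73 V and V_DS = V_DD − I_D(R_D+R_S) = 10 − 0.338×8.3 = 7.19 V.
Saturation requires V_DS ≥ V_GS − V_t = 0.876 V; 7.19 ≥ 0.876 ✓.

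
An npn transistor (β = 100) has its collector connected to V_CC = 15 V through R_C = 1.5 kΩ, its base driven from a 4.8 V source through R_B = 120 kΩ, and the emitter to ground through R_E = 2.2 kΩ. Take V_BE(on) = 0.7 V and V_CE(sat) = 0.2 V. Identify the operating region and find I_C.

active; I_C ≈ 1.2 mA

Assume active. Base-emitter loop: I_B = (V_BB − V_BE)/(R_B + (β+1)R_E) = (4.8 − 0.7)/(120 + 101×2.2) = 0.012 mA.
I_C = β·I_B = 100×0.012 = 1.2 mA.
V_CE = V_CC − I_C·R_C − I_E·R_E = 15 − 1.2×1.5 − 1.21×2.2 = 10.5 V > V_CE(sat), so the active-region assumption holds.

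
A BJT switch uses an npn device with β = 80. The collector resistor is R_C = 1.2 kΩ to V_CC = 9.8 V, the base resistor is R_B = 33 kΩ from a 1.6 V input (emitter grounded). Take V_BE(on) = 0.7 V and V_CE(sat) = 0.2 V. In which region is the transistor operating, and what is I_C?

Assume active. Base-emitter loop: I_B = (V_BB − V_BE)/R_B = (1.6 − 0.7)/33 = 0.0273 mA.
I_C = β·I_B = 80×0.0273 = 2.18 mA.
V_CE = V_CC − I_C·R_C = 9.8 − 2.18×1.2 = 7.18 V > V_CE(sat), so the active-region assumption holds.

active; I_C ≈ 2.2 mA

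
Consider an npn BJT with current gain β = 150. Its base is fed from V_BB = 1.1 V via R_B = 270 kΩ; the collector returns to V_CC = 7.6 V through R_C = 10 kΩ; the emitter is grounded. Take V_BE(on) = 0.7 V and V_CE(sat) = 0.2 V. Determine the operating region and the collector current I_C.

Assume active. Base-emitter loop: I_B = (V_BB − V_BE)/R_B = (1.1 − 0.7)/270 = 0.00148 mA.
I_C = β·I_B = 150×0.00148 = 0.222 mA.
V_CE = V_CC − I_C·R_C = 7.6 − 0.222×10 = 5.38 V > V_CE(sat), so the active-region assumption holds.

active; I_C ≈ 0.22 mA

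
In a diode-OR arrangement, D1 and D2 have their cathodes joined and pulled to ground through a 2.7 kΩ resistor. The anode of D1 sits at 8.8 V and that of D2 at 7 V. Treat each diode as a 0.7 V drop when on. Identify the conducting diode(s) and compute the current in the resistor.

Assume both conduct. Then node N would need to be at both 8.8−0.7 = 8.1 V and 7−0.7 = 6.3 V, which is impossible.
Assume only D1 conducts: V_N = 8.8 − 0.7 = 8.1 V, so I_R = 8.1/2.7 = 3 mA.
Check D2: its anode-to-cathode voltage is 7 − 8.1 = -1.1 V < 0.7 V, so it is off. The assumption is consistent.

Only D1 conducts; I_R ≈ 3 mA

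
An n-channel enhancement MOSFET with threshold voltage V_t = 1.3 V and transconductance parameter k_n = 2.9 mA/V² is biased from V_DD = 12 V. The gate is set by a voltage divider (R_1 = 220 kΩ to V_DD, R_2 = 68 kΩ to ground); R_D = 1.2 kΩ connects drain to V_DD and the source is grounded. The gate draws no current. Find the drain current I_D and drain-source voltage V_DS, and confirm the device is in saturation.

I_D ≈ 3.4 mA, V_DS ≈ 7.9 V

V_G = V_DD·R_2/(R_1+R_2) = 12×68/288 = 2.83 V. With the source grounded, V_GS = V_G = 2.83 V.
Assume saturation: I_D = (k_n/2)(V_GS − V_t)² = (2.9/2)×(2.83 − 1.3)² = 1.45×1.53² = 3.41 mA.
V_DS = V_DD − I_D·R_D = 12 − 3.41×1.2 = 7.91 V.
Saturation requires V_DS ≥ V_GS − V_t = 1.53 V; 7.91 ≥ 1.53 ✓.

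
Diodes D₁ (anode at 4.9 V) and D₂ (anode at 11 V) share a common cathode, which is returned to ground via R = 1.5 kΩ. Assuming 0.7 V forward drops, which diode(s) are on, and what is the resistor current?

Only D₂ conducts; I_R ≈ 6.9 mA

Assume both conduct. Then node N would need to be at both 4.9−0.7 = 4.2 V and 11−0.7 = 10.3 V, which is impossible.
Assume only D₂ conducts: V_N = 11 − 0.7 = 10.3 V, so I_R = 10.3/1.5 = 6.87 mA.
Check D₁: its anode-to-cathode voltage is 4.9 − 10.3 = -5.4 V < 0.7 V, so it is off. The assumption is consistent.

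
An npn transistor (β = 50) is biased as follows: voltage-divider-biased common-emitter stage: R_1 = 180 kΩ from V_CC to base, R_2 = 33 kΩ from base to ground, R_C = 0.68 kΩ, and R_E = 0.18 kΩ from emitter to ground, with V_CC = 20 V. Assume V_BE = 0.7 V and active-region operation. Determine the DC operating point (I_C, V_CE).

I_C ≈ 3.2 mA, V_CE ≈ 17 V

Thevenize the base divider: V_Th = V_CC·R_2/(R_1+R_2) = 20×33/213 = 3.1 V, R_Th = R_1‖R_2 = 27.9 kΩ.
Base-emitter loop: V_Th = I_B·R_Th + V_BE + (β+1)I_B·R_E, so I_B = (3.1 − 0.7) / (27.9 + 51×0.18) = 0.0647 mA.
I_C = β·I_B = 50×0.0647 = 3.24 mA, and I_E = (β+1)I_B = 3.3 mA.
V_CE = V_CC − I_C·R_C − I_E·R_E = 20 − 3.24×0.68 − 3.3×0.18 = 17.2 V.
V_CE = 17.2 V > 0.2 V confirms active-region operation.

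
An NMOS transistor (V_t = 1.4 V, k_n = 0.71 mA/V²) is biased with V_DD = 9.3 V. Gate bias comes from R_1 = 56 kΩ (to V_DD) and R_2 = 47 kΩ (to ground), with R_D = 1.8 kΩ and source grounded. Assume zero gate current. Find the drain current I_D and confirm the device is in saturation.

I_D ≈ 2.9 mA

V_G = V_DD·R_2/(R_1+R_2) = 9.3×47/103 = 4.24 V. With the source grounded, V_GS = V_G = 4.24 V.
Assume saturation: I_D = (k_n/2)(V_GS − V_t)² = (0.71/2)×(4.24 − 1.4)² = 0.355×2.84² = 2.87 mA.
V_DS = V_DD − I_D·R_D = 9.3 − 2.87×1.8 = 4.13 V.
Saturation requires V_DS ≥ V_GS − V_t = 2.84 V; 4.13 ≥ 2.84 ✓.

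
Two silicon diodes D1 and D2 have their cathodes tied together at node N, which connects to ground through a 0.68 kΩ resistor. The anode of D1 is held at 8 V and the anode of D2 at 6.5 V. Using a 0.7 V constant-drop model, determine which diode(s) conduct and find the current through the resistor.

Assume both conduct. Then node N would need to be at both 8−0.7 = 7.3 V and 6.5−0.7 = 5.8 V, which is impossible.
Assume only D1 conducts: V_N = 8 − 0.7 = 7.3 V, so I_R = 7.3/0.68 = 10.7 mA.
Check D2: its anode-to-cathode voltage is 6.5 − 7.3 = -0.8 V < 0.7 V, so it is off. The assumption is consistent.

Only D1 conducts; I_R ≈ 11 mA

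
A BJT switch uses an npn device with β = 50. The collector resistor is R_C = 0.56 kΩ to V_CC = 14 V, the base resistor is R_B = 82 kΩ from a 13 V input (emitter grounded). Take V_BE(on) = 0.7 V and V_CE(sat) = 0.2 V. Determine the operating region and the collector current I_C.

active; I_C ≈ 7.5 mA

Assume active. Base-emitter loop: I_B = (V_BB − V_BE)/R_B = (13 − 0.7)/82 = 0.15 mA.
I_C = β·I_B = 50×0.15 = 7.5 mA.
V_CE = V_CC − I_C·R_C = 14 − 7.5×0.56 = 9.8 V > V_CE(sat), so the active-region assumption holds.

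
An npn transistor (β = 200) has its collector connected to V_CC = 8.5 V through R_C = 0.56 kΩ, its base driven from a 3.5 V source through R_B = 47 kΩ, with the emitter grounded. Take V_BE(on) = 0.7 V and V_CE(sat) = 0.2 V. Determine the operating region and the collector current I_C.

active; I_C ≈ 12 mA

Assume active. Base-emitter loop: I_B = (V_BB − V_BE)/R_B = (3.5 − 0.7)/47 = 0.0596 mA.
I_C = β·I_B = 200×0.0596 = 11.9 mA.
V_CE = V_CC − I_C·R_C = 8.5 − 11.9×0.56 = 1.83 V > V_CE(sat), so the active-region assumption holds.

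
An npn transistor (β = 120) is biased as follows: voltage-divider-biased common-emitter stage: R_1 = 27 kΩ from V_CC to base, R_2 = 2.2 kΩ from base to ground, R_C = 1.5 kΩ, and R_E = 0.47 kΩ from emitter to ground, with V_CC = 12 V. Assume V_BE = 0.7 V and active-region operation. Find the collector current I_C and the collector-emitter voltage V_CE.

I_C ≈ 0.42 mA, V_CE ≈ 11 V

Thevenize the base divider: V_Th = V_CC·R_2/(R_1+R_2) = 12×2.2/29.2 = 0.904 V, R_Th = R_1‖R_2 = 2.03 kΩ.
Base-emitter loop: V_Th = I_B·R_Th + V_BE + (β+1)I_B·R_E, so I_B = (0.904 − 0.7) / (2.03 + 121×0.47) = 0.00347 mA.
I_C = β·I_B = 120×0.00347 = 0.416 mA, and I_E = (β+1)I_B = 0.419 mA.
V_CE = V_CC − I_C·R_C − I_E·R_E = 12 − 0.416×1.5 − 0.419×0.47 = 11.2 V.
V_CE = 11.2 V > 0.2 V confirms active-region operation.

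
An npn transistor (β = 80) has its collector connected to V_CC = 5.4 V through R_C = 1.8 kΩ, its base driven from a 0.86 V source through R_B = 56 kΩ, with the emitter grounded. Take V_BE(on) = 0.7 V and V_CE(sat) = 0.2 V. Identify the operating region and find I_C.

Assume active. Base-emitter loop: I_B = (V_BB − V_BE)/R_B = (0.86 − 0.7)/56 = 0.00286 mA.
I_C = β·I_B = 80×0.00286 = 0.229 mA.
V_CE = V_CC − I_C·R_C = 5.4 − 0.229×1.8 = 4.99 V > V_CE(sat), so the active-region assumption holds.

active; I_C ≈ 0.23 mA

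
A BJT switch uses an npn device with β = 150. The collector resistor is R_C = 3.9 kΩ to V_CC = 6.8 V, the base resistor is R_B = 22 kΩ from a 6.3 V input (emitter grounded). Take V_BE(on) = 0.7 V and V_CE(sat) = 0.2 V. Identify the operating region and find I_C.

saturation; I_C ≈ 1.7 mA

Assume active: I_B = (6.3 − 0.7)/22 = 0.255 mA, giving I_C = β·I_B = 38.2 mA.
But then V_CE = 6.8 − 38.2×3.9 = -142 V < V_CE(sat) = 0.2 V — impossible in the active region.
So the transistor is saturated. With V_CE = 0.2 V, I_C = (V_CC − 0.2)/R_C = 6.6/3.9 = 1.69 mA.
Check: β·I_B = 38.2 mA > I_C = 1.69 mA, confirming saturation.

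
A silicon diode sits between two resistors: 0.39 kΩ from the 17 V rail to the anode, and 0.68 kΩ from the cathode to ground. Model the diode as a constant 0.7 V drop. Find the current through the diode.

The two resistors are in series with the diode, so KVL gives 17 = I·0.39 + 0.7 + I·0.68.
I = (17 − 0.7) / (0.39 + 0.68) kΩ = 16.3 / 1.07 = 15.2 mA.

I ≈ 15 mA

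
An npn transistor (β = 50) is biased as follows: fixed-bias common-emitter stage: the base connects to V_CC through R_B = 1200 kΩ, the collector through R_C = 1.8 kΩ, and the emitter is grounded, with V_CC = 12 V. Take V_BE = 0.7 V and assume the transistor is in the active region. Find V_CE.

V_CE ≈ 11 V

Base loop: V_CC = I_B·R_B + V_BE, so I_B = (12 − 0.7)/1200 kΩ = 0.00942 mA.
In the active region I_C = β·I_B = 50 × 0.00942 = 0.471 mA.
Collector loop: V_CE = V_CC − I_C·R_C = 12 − 0.471×1.8 = 11.2 V.
Since V_CE = 11.2 V > V_CE(sat) ≈ 0.2 V, the transistor is in the active region as assumed.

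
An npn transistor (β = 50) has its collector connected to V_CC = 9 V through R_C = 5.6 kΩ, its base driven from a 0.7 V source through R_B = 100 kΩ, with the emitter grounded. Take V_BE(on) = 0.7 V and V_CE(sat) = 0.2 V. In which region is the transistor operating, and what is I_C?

V_BB = 0.7 V ≤ V_BE(on) = 0.7 V, so the base-emitter junction is not forward biased.
The transistor is in cutoff: I_B = I_C = 0.

cutoff; I_C ≈ 0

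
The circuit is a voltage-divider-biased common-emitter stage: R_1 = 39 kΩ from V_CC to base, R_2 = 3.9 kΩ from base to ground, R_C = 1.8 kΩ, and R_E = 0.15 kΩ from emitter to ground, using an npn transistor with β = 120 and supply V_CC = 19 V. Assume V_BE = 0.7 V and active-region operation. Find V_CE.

Thevenize the base divider: V_Th = V_CC·R_2/(R_1+R_2) = 19×3.9/42.9 = 1.73 V, R_Th = R_1‖R_2 = 3.55 kΩ.
Base-emitter loop: V_Th = I_B·R_Th + V_BE + (β+1)I_B·R_E, so I_B = (1.73 − 0.7) / (3.55 + 121×0.15) = 0.0473 mA.
I_C = β·I_B = 120×0.0473 = 5.68 mA, and I_E = (β+1)I_B = 5.73 mA.
V_CE = V_CC − I_C·R_C − I_E·R_E = 19 − 5.68×1.8 − 5.73×0.15 = 7.91 V.
V_CE = 7.91 V > 0.2 V confirms active-region operation.

V_CE ≈ 7.9 V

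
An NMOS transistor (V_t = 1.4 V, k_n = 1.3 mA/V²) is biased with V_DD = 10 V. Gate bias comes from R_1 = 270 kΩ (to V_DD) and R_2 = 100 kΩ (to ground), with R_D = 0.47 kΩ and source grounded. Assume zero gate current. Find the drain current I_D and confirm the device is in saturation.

I_D ≈ 1.1 mA

V_G = V_DD·R_2/(R_1+R_2) = 10×100/370 = 2.7 V. With the source grounded, V_GS = V_G = 2.7 V.
Assume saturation: I_D = (k_n/2)(V_GS − V_t)² = (1.3/2)×(2.7 − 1.4)² = 0.65×1.3² = 1.1 mA.
V_DS = V_DD − I_D·R_D = 10 − 1.1×0.47 = 9.48 V.
Saturation requires V_DS ≥ V_GS − V_t = 1.3 V; 9.48 ≥ 1.3 ✓.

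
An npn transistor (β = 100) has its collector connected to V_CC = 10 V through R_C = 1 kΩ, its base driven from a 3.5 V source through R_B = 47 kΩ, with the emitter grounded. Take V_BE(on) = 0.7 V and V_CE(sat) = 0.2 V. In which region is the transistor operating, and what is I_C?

active; I_C ≈ 6 mA

Assume active. Base-emitter loop: I_B = (V_BB − V_BE)/R_B = (3.5 − 0.7)/47 = 0.0596 mA.
I_C = β·I_B = 100×0.0596 = 5.96 mA.
V_CE = V_CC − I_C·R_C = 10 − 5.96×1 = 4.04 V > V_CE(sat), so the active-region assumption holds.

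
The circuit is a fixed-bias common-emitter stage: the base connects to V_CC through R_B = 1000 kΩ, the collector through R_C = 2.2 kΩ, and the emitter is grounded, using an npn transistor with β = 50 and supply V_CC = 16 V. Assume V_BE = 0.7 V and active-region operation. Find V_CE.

V_CE ≈ 14 V

Base loop: V_CC = I_B·R_B + V_BE, so I_B = (16 − 0.7)/1000 kΩ = 0.0153 mA.
In the active region I_C = β·I_B = 50 × 0.0153 = 0.765 mA.
Collector loop: V_CE = V_CC − I_C·R_C = 16 − 0.765×2.2 = 14.3 V.
Since V_CE = 14.3 V > V_CE(sat) ≈ 0.2 V, the transistor is in the active region as assumed.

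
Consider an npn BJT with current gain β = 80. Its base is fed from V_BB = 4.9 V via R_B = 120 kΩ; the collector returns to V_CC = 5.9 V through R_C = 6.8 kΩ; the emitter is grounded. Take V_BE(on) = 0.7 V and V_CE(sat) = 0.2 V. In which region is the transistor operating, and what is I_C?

Assume active: I_B = (4.9 − 0.7)/120 = 0.035 mA, giving I_C = β·I_B = 2.8 mA.
But then V_CE = 5.9 − 2.8×6.8 = -13.1 V < V_CE(sat) = 0.2 V — impossible in the active region.
So the transistor is saturated. With V_CE = 0.2 V, I_C = (V_CC − 0.2)/R_C = 5.7/6.8 = 0.838 mA.
Check: β·I_B = 2.8 mA > I_C = 0.838 mA, confirming saturation.

saturation; I_C ≈ 0.84 mA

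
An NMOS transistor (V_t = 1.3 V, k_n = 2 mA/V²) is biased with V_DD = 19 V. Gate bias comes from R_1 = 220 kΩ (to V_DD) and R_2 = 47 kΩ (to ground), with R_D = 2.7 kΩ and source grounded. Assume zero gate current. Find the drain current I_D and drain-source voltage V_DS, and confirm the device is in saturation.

I_D ≈ 4.2 mA, V_DS ≈ 7.7 V

V_G = V_DD·R_2/(R_1+R_2) = 19×47/267 = 3.34 V. With the source grounded, V_GS = V_G = 3.34 V.
Assume saturation: I_D = (k_n/2)(V_GS − V_t)² = (2/2)×(3.34 − 1.3)² = 1×2.04² = 4.18 mA.
V_DS = V_DD − I_D·R_D = 19 − 4.18×2.7 = 7.71 V.
Saturation requires V_DS ≥ V_GS − V_t = 2.04 V; 7.71 ≥ 2.04 ✓.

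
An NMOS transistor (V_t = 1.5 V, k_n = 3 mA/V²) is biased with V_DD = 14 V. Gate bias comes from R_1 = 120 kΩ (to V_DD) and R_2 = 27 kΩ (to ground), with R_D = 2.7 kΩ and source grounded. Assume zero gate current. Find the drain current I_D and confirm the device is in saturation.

V_G = V_DD·R_2/(R_1+R_2) = 14×27/147 = 2.57 V. With the source grounded, V_GS = V_G = 2.57 V.
Assume saturation: I_D = (k_n/2)(V_GS − V_t)² = (3/2)×(2.57 − 1.5)² = 1.5×1.07² = 1.72 mA.
V_DS = V_DD − I_D·R_D = 14 − 1.72×2.7 = 9.35 V.
Saturation requires V_DS ≥ V_GS − V_t = 1.07 V; 9.35 ≥ 1.07 ✓.

I_D ≈ 1.7 mA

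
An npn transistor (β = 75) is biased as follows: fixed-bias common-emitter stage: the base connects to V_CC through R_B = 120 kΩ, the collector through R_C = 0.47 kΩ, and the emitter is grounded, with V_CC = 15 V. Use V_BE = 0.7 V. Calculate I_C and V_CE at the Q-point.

Base loop: V_CC = I_B·R_B + V_BE, so I_B = (15 − 0.7)/120 kΩ = 0.119 mA.
In the active region I_C = β·I_B = 75 × 0.119 = 8.94 mA.
Collector loop: V_CE = V_CC − I_C·R_C = 15 − 8.94×0.47 = 10.8 V.
Since V_CE = 10.8 V > V_CE(sat) ≈ 0.2 V, the transistor is in the active region as assumed.

I_C ≈ 8.9 mA, V_CE ≈ 11 V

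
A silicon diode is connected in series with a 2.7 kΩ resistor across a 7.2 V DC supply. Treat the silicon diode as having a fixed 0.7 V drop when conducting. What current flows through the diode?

KVL around the loop: 7.2 = V_D + I·R = 0.7 + I × 2.7 kΩ.
So I = (7.2 − 0.7) / 2.7 kΩ = 6.5 / 2.7 = 2.41 mA.

I ≈ 2.4 mA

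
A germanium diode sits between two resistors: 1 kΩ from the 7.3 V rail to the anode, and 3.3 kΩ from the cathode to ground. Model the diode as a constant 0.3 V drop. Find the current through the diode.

I ≈ 1.6 mA

The two resistors are in series with the diode, so KVL gives 7.3 = I·1 + 0.3 + I·3.3.
I = (7.3 − 0.3) / (1 + 3.3) kΩ = 7 / 4.3 = 1.63 mA.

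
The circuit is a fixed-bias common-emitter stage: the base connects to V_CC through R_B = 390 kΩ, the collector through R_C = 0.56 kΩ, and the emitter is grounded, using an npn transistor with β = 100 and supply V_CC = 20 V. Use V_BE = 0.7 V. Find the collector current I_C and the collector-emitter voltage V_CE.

Base loop: V_CC = I_B·R_B + V_BE, so I_B = (20 − 0.7)/390 kΩ = 0.0495 mA.
In the active region I_C = β·I_B = 100 × 0.0495 = 4.95 mA.
Collector loop: V_CE = V_CC − I_C·R_C = 20 − 4.95×0.56 = 17.2 V.
Since V_CE = 17.2 V > V_CE(sat) ≈ 0.2 V, the transistor is in the active region as assumed.

I_C ≈ 4.9 mA, V_CE ≈ 17 V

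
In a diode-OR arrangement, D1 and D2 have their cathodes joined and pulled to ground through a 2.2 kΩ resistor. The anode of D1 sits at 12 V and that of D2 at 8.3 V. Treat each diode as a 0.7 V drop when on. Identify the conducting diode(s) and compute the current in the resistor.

Assume both conduct. Then node N would need to be at both 12−0.7 = 11.3 V and 8.3−0.7 = 7.6 V, which is impossible.
Assume only D1 conducts: V_N = 12 − 0.7 = 11.3 V, so I_R = 11.3/2.2 = 5.14 mA.
Check D2: its anode-to-cathode voltage is 8.3 − 11.3 = -3 V < 0.7 V, so it is off. The assumption is consistent.

Only D1 conducts; I_R ≈ 5.1 mA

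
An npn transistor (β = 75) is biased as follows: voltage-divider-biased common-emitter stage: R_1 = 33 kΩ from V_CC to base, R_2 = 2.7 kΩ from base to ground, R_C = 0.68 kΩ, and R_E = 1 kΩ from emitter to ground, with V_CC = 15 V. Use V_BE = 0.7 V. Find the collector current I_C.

I_C ≈ 0.42 mA

Thevenize the base divider: V_Th = V_CC·R_2/(R_1+R_2) = 15×2.7/35.7 = 1.13 V, R_Th = R_1‖R_2 = 2.5 kΩ.
Base-emitter loop: V_Th = I_B·R_Th + V_BE + (β+1)I_B·R_E, so I_B = (1.13 − 0.7) / (2.5 + 76×1) = 0.00553 mA.
I_C = β·I_B = 75×0.00553 = 0.415 mA, and I_E = (β+1)I_B = 0.421 mA.
V_CE = V_CC − I_C·R_C − I_E·R_E = 15 − 0.415×0.68 − 0.421×1 = 14.3 V.
V_CE = 14.3 V > 0.2 V confirms active-region operation.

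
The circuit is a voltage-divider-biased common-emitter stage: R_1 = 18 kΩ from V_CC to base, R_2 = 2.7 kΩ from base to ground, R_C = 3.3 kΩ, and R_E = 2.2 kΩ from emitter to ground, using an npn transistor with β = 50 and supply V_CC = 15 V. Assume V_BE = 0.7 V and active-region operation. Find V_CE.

V_CE ≈ 12 V

Thevenize the base divider: V_Th = V_CC·R_2/(R_1+R_2) = 15×2.7/20.7 = 1.96 V, R_Th = R_1‖R_2 = 2.35 kΩ.
Base-emitter loop: V_Th = I_B·R_Th + V_BE + (β+1)I_B·R_E, so I_B = (1.96 − 0.7) / (2.35 + 51×2.2) = 0.011 mA.
I_C = β·I_B = 50×0.011 = 0.548 mA, and I_E = (β+1)I_B = 0.559 mA.
V_CE = V_CC − I_C·R_C − I_E·R_E = 15 − 0.548×3.3 − 0.559×2.2 = 12 V.
V_CE = 12 V > 0.2 V confirms active-region operation.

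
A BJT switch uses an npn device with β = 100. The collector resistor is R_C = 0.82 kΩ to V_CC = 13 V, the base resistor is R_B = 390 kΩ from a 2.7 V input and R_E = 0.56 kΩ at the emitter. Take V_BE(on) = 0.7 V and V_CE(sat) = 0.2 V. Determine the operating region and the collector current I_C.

Assume active. Base-emitter loop: I_B = (V_BB − V_BE)/(R_B + (β+1)R_E) = (2.7 − 0.7)/(390 + 101×0.56) = 0.00448 mA.
I_C = β·I_B = 100×0.00448 = 0.448 mA.
V_CE = V_CC − I_C·R_C − I_E·R_E = 13 − 0.448×0.82 − 0.452×0.56 = 12.4 V > V_CE(sat), so the active-region assumption holds.

active; I_C ≈ 0.45 mA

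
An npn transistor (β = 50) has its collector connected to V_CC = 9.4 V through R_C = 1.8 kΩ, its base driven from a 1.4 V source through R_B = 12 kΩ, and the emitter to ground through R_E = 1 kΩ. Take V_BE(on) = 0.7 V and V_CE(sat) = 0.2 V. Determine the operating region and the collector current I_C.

Assume active. Base-emitter loop: I_B = (V_BB − V_BE)/(R_B + (β+1)R_E) = (1.4 − 0.7)/(12 + 51×1) = 0.0111 mA.
I_C = β·I_B = 50×0.0111 = 0.556 mA.
V_CE = V_CC − I_C·R_C − I_E·R_E = 9.4 − 0.556×1.8 − 0.567×1 = 7.83 V > V_CE(sat), so the active-region assumption holds.

active; I_C ≈ 0.56 mA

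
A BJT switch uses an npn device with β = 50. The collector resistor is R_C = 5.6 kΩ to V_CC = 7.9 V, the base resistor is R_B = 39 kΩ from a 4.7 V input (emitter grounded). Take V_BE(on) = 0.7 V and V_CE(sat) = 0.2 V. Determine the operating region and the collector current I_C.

Assume active: I_B = (4.7 − 0.7)/39 = 0.103 mA, giving I_C = β·I_B = 5.13 mA.
But then V_CE = 7.9 − 5.13×5.6 = -20.8 V < V_CE(sat) = 0.2 V — impossible in the active region.
So the transistor is saturated. With V_CE = 0.2 V, I_C = (V_CC − 0.2)/R_C = 7.7/5.6 = 1.38 mA.
Check: β·I_B = 5.13 mA > I_C = 1.38 mA, confirming saturation.

saturation; I_C ≈ 1.4 mA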